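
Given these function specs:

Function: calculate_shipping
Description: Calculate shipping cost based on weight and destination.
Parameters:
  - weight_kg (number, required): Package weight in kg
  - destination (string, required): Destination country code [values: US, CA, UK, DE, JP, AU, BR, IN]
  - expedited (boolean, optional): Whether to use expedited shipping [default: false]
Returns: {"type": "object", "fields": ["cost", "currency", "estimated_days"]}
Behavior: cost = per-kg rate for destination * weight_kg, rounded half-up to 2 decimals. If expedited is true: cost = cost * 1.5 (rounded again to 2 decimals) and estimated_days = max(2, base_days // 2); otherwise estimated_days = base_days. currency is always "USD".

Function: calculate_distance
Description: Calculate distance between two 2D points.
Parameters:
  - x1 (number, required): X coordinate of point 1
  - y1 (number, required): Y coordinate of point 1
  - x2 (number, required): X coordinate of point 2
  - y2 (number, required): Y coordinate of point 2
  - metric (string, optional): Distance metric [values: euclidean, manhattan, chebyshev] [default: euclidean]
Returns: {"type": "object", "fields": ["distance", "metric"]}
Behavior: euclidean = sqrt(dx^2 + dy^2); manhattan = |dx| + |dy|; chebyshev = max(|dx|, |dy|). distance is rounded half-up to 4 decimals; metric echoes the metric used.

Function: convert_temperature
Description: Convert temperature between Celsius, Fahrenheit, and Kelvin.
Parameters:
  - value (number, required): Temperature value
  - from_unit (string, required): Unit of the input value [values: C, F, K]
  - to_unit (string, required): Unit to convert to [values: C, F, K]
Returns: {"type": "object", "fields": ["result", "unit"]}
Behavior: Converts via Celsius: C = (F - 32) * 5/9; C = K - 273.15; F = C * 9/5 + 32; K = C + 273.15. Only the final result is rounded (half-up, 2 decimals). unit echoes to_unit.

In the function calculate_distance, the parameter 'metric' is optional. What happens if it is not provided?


The calculate_distance spec declares:
  - metric (string, optional): Distance metric [values: euclidean, manhattan, chebyshev] [default: euclidean]
It defaults to euclidean


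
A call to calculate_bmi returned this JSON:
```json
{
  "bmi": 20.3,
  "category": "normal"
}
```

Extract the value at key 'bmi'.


20.3


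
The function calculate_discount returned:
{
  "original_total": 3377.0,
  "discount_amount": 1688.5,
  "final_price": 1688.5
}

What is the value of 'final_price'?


1688.5


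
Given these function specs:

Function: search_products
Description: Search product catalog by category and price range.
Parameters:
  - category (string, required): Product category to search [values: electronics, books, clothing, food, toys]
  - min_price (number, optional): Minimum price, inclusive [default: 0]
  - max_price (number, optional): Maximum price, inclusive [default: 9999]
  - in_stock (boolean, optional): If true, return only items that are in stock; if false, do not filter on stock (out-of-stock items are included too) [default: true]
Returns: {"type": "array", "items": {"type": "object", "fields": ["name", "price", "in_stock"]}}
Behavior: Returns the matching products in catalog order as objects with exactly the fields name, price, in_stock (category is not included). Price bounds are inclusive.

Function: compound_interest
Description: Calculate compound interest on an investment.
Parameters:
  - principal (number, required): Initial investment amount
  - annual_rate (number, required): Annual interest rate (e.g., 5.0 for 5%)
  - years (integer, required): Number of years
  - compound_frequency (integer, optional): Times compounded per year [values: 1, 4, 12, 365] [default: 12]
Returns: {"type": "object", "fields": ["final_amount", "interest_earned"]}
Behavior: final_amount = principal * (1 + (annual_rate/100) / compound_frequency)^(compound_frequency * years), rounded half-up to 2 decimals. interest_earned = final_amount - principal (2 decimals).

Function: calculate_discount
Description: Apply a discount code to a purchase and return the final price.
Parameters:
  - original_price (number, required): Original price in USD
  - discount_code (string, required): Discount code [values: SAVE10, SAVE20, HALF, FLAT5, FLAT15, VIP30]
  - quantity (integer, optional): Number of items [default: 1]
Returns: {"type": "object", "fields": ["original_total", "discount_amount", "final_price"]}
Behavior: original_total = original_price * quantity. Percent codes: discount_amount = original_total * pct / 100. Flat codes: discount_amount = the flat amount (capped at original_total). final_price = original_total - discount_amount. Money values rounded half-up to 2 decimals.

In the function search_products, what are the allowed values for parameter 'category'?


The search_products spec declares:
  - category (string, required): Product category to search [values: electronics, books, clothing, food, toys]
Allowed values:
electronics, books, clothing, food, toys


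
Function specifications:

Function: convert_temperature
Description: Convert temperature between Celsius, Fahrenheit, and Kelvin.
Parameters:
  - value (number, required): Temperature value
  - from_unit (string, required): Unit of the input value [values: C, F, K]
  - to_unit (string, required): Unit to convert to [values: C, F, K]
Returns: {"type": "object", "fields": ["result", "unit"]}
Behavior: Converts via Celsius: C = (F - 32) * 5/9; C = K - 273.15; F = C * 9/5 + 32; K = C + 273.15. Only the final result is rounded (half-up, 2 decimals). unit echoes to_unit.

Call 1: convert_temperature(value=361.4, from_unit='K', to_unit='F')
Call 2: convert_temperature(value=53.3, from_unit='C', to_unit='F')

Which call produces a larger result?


Call 1:
  To C: 361.4 - 273.15 = 88.25
  To F: 88.25 * 9/5 + 32 = 190.85
  Round to 2 decimals: 190.85
  -> 190.85 F
Call 2:
  Input already in C: 53.3
  To F: 53.3 * 9/5 + 32 = 127.94
  Round to 2 decimals: 127.94
  -> 127.94 F
Call 1 (190.85 F)


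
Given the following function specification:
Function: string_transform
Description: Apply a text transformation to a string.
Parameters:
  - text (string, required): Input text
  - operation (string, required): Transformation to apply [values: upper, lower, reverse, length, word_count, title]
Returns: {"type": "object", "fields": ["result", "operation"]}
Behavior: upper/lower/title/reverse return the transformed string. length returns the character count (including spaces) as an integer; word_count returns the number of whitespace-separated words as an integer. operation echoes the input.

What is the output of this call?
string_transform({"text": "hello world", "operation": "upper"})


upper('hello world') = 'HELLO WORLD'
Output:
{"result": "HELLO WORLD", "operation": "upper"}


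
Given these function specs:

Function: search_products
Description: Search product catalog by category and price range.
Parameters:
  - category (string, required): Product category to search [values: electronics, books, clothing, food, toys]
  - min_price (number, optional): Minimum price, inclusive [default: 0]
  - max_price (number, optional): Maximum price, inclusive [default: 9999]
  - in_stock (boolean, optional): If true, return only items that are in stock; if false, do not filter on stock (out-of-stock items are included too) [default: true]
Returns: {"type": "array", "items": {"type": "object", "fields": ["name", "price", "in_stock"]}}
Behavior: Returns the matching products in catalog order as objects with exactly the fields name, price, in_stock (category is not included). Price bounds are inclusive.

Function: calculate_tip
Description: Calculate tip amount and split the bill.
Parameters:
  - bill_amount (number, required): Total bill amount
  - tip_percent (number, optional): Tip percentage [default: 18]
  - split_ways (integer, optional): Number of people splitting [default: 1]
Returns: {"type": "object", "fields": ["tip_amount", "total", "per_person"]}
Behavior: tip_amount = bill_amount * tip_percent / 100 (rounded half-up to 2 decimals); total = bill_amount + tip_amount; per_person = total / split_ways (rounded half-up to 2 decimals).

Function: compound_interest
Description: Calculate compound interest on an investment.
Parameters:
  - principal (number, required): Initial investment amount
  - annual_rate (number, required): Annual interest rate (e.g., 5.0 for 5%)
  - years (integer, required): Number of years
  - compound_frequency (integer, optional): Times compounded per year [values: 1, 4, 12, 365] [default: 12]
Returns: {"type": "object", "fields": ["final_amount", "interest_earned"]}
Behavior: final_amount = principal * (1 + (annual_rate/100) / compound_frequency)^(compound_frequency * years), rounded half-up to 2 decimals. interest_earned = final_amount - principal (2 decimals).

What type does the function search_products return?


The search_products spec declares Returns: {"type": "array", "items": {"type": "object", "fields": ["name", "price", "in_stock"]}}
Type:
array


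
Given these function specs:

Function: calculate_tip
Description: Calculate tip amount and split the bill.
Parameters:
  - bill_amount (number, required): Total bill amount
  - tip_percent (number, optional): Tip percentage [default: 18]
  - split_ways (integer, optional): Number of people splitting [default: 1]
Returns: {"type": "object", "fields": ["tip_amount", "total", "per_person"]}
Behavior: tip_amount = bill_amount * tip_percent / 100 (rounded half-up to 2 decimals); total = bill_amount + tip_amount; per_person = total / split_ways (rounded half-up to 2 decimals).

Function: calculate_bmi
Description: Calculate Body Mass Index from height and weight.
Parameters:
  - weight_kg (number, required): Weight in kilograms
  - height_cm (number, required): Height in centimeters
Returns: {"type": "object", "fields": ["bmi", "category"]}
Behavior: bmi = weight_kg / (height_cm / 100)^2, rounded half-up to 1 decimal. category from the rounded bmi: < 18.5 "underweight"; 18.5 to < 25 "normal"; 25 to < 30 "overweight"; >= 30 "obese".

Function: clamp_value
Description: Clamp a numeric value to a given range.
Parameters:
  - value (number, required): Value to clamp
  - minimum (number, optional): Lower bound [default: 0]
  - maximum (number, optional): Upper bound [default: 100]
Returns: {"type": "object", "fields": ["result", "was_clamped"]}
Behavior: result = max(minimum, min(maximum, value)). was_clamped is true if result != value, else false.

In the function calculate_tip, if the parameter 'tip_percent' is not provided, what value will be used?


The calculate_tip spec declares:
  - tip_percent (number, optional): Tip percentage [default: 18]
Default:
18


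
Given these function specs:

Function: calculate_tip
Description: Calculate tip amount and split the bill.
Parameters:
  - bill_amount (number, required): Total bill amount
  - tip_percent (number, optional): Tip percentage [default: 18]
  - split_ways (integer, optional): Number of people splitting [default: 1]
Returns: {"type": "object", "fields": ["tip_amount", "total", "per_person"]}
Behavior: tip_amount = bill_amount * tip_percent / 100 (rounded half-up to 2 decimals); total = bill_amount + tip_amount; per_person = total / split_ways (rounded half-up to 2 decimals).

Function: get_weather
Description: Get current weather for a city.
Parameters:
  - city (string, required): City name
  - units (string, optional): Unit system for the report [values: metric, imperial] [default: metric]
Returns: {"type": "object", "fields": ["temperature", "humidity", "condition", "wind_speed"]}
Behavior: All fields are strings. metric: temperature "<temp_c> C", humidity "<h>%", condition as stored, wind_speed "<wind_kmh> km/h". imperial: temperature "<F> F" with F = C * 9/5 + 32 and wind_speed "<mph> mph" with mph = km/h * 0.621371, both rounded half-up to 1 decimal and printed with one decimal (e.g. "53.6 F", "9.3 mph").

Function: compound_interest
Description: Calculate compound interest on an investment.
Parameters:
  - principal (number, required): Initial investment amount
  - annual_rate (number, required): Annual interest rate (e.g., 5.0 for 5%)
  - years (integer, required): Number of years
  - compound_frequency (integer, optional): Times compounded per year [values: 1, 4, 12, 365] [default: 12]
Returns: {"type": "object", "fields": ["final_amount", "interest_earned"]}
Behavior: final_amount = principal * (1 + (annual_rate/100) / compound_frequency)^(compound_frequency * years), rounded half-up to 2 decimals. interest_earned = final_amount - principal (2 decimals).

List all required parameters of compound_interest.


Parameters of compound_interest and their required/optional flag:
  principal: required
  annual_rate: required
  years: required
  compound_frequency: optional
annual_rate, principal, years


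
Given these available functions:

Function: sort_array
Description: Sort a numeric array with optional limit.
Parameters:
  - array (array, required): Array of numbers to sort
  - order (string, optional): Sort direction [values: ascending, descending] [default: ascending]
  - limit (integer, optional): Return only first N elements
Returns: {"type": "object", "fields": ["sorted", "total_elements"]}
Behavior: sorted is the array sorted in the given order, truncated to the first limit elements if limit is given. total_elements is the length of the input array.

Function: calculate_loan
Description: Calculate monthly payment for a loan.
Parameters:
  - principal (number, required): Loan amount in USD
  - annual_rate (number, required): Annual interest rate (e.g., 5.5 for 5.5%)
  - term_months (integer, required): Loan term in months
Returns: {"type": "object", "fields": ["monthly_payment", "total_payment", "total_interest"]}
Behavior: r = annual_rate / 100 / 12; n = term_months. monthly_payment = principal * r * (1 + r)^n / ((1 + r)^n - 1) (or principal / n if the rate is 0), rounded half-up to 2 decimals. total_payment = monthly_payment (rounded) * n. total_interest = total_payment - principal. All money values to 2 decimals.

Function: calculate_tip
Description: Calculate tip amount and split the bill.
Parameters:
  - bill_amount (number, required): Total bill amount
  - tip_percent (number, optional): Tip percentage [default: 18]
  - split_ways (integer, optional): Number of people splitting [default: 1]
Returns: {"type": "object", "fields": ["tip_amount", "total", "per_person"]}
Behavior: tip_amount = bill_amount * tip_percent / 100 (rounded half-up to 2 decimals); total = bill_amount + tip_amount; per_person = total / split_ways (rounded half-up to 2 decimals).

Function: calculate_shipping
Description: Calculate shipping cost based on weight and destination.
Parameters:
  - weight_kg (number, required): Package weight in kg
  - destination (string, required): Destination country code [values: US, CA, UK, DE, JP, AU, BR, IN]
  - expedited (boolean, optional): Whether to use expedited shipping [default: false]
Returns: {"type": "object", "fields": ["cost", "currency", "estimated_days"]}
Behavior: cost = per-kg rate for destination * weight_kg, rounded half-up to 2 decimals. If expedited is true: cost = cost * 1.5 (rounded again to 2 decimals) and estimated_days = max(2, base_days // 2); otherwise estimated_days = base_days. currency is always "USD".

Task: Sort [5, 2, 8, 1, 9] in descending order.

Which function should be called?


The task needs a function whose description is: Sort a numeric array with optional limit.
sort_array


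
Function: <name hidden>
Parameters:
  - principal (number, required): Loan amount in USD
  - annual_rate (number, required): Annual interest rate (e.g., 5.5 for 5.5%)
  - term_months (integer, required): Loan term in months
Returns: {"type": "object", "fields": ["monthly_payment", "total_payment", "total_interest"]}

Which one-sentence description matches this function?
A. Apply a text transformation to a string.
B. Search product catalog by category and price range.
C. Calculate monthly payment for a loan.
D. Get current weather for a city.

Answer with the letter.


Parameters principal, annual_rate, term_months and return ["monthly_payment", "total_payment", "total_interest"] fit: Calculate monthly payment for a loan.
C


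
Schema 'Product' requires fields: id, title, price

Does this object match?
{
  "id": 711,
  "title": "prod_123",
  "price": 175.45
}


Checking required fields... All present.
Valid - all required fields present


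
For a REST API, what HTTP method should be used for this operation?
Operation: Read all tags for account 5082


GET = read, POST = create, PUT = update/replace, DELETE = remove
This operation is a read.
GET


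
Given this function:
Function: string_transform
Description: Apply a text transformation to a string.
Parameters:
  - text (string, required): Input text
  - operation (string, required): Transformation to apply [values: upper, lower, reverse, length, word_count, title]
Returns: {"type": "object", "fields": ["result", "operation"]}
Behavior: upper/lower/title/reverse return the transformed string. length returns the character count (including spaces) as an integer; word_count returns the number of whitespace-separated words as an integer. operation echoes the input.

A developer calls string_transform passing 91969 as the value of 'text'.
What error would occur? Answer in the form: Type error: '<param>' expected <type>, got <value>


Spec: 'text' is declared as string; 91969 is an integer.
Type error: 'text' expected string, got 91969


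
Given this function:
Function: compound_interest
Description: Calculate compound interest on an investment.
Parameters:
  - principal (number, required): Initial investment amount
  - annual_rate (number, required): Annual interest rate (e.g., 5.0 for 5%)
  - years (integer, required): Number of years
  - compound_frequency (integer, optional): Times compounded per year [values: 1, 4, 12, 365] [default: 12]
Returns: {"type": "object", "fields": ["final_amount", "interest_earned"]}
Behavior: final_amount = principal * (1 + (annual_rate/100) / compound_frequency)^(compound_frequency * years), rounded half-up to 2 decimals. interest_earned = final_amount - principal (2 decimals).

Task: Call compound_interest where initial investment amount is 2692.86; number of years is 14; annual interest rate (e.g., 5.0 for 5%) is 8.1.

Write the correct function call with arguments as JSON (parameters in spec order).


Mapping each described value to its parameter name:
  'Initial investment amount' -> principal = 2692.86
  'Number of years' -> years = 14
  'Annual interest rate (e.g., 5.0 for 5%)' -> annual_rate = 8.1
compound_interest({"principal": 2692.86, "annual_rate": 8.1, "years": 14})


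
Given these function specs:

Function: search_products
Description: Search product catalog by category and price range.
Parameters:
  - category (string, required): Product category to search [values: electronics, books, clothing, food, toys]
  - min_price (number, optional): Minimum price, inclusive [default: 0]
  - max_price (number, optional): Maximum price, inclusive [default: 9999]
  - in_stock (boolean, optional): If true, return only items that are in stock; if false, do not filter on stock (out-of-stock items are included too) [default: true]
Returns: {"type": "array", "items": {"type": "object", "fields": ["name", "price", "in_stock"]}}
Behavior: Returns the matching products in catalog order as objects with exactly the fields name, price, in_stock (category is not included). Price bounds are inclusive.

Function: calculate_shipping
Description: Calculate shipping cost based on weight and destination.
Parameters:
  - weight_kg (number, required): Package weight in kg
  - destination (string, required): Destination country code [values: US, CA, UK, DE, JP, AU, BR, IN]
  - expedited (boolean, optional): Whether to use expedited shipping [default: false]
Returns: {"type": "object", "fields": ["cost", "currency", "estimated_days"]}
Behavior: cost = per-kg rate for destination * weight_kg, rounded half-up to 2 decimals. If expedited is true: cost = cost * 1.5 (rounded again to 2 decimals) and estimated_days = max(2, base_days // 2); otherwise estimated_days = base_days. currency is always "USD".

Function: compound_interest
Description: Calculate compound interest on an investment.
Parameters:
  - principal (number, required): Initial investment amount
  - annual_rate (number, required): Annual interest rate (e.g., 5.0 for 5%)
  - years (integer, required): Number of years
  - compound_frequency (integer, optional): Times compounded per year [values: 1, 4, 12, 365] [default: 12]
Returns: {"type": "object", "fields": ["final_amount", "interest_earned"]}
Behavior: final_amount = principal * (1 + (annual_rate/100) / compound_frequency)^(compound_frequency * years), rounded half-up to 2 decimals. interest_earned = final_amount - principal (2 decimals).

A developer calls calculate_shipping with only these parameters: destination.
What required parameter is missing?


Required parameters: weight_kg, destination
Provided: destination
Missing: weight_kg
weight_kg


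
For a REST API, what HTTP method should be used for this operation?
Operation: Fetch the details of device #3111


GET = read, POST = create, PUT = update/replace, DELETE = remove
This operation is a read.
GET


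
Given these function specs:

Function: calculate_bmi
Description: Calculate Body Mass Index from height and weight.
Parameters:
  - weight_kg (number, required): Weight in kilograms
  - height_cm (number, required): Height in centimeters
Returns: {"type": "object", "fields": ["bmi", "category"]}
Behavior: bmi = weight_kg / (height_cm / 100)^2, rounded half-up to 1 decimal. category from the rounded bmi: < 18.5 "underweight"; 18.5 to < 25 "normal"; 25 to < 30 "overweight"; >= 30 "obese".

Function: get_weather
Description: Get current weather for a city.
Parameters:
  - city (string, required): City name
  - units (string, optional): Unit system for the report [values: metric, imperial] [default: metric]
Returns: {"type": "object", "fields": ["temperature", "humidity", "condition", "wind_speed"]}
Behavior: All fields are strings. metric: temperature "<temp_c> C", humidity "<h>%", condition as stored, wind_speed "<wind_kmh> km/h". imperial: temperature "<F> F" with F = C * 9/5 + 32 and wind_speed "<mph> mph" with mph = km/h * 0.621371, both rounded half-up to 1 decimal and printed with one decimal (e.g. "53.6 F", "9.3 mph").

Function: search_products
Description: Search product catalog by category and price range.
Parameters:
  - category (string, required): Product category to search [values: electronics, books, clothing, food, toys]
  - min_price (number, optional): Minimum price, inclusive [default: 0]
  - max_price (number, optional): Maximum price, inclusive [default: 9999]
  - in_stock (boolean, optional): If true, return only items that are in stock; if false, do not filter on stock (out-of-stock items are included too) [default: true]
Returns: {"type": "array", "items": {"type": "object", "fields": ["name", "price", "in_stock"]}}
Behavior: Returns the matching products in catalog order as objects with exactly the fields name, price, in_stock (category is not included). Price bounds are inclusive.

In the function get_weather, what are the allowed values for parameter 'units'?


The get_weather spec declares:
  - units (string, optional): Unit system for the report [values: metric, imperial] [default: metric]
Allowed values:
metric, imperial


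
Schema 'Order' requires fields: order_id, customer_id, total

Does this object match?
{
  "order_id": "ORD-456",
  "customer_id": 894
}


Checking required fields...
Missing: total
Invalid - missing required field 'total'


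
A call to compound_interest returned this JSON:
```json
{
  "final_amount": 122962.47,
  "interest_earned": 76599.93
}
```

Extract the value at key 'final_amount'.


122962.47


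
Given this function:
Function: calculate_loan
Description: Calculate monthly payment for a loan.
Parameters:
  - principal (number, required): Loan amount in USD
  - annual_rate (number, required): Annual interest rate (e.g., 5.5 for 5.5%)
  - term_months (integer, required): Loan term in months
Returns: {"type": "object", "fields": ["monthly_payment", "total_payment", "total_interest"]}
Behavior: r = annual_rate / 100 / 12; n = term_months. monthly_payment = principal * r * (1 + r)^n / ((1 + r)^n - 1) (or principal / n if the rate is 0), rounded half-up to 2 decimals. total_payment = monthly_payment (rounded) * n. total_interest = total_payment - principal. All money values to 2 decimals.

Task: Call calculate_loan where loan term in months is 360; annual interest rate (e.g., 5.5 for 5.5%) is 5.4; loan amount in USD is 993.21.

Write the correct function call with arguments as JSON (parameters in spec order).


Mapping each described value to its parameter name:
  'Loan term in months' -> term_months = 360
  'Annual interest rate (e.g., 5.5 for 5.5%)' -> annual_rate = 5.4
  'Loan amount in USD' -> principal = 993.21
calculate_loan({"principal": 993.21, "annual_rate": 5.4, "term_months": 360})


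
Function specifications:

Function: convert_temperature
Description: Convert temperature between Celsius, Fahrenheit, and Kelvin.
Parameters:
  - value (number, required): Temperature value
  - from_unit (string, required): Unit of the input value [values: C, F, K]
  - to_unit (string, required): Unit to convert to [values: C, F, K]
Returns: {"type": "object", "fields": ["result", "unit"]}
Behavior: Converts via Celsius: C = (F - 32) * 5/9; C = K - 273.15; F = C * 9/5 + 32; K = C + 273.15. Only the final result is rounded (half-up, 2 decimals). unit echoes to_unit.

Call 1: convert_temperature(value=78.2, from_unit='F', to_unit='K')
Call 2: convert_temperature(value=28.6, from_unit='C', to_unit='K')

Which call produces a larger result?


Call 1:
  To C: (78.2 - 32) * 5/9 = 25.666667
  To K: 25.666667 + 273.15 = 298.816667
  Round to 2 decimals: 298.82
  -> 298.82 K
Call 2:
  Input already in C: 28.6
  To K: 28.6 + 273.15 = 301.75
  Round to 2 decimals: 301.75
  -> 301.75 K
Call 2 (301.75 K)


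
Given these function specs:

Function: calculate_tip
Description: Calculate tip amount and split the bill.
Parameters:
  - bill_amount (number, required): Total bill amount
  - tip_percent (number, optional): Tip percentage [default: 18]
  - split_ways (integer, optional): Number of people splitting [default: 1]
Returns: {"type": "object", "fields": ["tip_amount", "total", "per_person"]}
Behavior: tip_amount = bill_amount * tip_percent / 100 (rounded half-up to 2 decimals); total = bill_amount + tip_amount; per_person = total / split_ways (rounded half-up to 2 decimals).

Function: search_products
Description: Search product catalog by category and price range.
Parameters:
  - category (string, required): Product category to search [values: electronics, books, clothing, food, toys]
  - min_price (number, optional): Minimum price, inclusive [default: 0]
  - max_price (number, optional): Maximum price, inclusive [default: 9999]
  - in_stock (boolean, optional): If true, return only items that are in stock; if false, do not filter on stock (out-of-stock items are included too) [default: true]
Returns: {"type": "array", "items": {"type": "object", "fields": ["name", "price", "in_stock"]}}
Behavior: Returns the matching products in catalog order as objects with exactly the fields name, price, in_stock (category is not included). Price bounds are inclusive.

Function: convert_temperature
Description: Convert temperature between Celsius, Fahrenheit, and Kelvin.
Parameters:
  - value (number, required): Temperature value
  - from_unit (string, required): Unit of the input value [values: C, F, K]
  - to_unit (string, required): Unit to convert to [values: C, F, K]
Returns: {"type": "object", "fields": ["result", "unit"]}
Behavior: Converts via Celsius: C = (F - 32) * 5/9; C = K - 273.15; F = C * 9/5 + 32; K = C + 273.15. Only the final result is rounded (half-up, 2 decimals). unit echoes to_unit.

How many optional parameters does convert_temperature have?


Parameters of convert_temperature: value (required), from_unit (required), to_unit (required)
Optional count:
0


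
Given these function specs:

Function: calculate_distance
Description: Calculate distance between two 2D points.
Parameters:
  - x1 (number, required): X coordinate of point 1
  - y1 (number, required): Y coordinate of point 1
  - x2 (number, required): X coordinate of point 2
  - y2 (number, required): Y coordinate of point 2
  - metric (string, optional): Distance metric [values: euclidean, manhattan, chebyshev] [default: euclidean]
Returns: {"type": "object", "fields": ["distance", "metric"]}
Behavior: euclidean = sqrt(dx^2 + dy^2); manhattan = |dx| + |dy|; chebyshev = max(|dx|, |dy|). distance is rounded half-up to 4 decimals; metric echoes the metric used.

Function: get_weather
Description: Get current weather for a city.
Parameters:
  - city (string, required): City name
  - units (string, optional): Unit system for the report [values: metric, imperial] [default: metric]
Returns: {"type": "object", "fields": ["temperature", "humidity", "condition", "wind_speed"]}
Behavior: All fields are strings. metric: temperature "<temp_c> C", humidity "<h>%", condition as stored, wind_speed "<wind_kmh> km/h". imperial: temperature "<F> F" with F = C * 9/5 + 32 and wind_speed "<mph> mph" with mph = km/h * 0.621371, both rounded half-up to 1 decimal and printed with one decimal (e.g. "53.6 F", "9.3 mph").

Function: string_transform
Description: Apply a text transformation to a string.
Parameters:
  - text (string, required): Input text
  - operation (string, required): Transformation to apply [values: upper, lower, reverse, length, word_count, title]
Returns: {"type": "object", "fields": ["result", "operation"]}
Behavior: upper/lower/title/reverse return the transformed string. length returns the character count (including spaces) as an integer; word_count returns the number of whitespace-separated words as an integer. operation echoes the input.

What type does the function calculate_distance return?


The calculate_distance spec declares Returns: {"type": "object", "fields": ["distance", "metric"]}
Type:
object


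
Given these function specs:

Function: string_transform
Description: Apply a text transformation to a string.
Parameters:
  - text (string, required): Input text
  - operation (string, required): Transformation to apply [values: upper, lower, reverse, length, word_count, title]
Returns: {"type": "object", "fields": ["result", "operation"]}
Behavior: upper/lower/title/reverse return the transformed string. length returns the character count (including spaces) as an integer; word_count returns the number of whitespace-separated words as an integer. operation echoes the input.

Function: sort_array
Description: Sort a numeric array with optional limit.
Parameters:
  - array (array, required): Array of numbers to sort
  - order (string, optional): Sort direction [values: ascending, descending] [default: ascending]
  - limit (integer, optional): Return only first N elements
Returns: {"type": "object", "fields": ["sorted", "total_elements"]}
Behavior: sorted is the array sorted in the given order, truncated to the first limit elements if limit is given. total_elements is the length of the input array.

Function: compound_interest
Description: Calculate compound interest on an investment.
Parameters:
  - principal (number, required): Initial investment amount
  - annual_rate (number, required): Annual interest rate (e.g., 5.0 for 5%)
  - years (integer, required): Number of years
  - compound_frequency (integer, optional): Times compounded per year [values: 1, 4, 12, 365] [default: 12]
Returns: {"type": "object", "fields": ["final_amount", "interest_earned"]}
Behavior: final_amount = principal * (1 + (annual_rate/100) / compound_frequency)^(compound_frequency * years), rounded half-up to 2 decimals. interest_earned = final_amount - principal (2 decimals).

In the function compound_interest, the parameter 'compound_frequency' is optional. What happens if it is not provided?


The compound_interest spec declares:
  - compound_frequency (integer, optional): Times compounded per year [values: 1, 4, 12, 365] [default: 12]
It defaults to 12


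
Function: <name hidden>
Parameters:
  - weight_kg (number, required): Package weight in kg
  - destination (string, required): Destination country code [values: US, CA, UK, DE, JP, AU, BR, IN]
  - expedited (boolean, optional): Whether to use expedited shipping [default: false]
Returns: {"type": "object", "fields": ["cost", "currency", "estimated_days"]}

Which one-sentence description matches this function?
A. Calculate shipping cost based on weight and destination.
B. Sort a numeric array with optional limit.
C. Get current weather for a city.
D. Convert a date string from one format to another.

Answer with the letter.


Parameters weight_kg, destination, expedited and return ["cost", "currency", "estimated_days"] fit: Calculate shipping cost based on weight and destination.
A


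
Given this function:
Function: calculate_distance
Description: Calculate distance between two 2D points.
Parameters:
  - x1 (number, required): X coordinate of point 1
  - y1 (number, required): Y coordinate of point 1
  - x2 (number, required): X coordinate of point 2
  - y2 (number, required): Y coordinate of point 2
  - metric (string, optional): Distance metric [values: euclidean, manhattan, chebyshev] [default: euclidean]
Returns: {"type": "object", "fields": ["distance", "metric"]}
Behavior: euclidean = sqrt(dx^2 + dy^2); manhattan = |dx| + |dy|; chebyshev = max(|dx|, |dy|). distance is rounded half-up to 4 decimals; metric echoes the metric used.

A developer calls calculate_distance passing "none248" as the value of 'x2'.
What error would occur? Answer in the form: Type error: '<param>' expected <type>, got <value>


Spec: 'x2' is declared as number; "none248" is a string.
Type error: 'x2' expected number, got "none248"


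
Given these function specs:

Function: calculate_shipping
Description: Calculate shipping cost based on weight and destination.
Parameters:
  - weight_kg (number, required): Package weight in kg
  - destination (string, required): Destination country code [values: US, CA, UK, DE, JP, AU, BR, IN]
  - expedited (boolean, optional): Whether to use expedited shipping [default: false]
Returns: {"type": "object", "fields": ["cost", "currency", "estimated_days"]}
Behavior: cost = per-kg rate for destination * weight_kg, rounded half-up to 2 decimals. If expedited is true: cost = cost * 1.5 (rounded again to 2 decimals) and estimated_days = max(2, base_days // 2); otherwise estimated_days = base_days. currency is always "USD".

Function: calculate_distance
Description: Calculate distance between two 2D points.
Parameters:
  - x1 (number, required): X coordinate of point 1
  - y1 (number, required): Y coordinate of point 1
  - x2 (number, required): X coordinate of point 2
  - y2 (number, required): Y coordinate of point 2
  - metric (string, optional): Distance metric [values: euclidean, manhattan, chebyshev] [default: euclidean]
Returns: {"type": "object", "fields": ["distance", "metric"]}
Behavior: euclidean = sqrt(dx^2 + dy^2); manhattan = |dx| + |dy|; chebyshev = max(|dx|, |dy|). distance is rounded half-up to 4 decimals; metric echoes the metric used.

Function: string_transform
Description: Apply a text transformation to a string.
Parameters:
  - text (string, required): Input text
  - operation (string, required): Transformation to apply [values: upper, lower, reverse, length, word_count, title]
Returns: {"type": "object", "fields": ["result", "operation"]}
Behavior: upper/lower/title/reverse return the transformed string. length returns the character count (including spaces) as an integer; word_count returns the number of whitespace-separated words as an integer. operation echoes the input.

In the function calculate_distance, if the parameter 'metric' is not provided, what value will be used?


The calculate_distance spec declares:
  - metric (string, optional): Distance metric [values: euclidean, manhattan, chebyshev] [default: euclidean]
Default:
euclidean


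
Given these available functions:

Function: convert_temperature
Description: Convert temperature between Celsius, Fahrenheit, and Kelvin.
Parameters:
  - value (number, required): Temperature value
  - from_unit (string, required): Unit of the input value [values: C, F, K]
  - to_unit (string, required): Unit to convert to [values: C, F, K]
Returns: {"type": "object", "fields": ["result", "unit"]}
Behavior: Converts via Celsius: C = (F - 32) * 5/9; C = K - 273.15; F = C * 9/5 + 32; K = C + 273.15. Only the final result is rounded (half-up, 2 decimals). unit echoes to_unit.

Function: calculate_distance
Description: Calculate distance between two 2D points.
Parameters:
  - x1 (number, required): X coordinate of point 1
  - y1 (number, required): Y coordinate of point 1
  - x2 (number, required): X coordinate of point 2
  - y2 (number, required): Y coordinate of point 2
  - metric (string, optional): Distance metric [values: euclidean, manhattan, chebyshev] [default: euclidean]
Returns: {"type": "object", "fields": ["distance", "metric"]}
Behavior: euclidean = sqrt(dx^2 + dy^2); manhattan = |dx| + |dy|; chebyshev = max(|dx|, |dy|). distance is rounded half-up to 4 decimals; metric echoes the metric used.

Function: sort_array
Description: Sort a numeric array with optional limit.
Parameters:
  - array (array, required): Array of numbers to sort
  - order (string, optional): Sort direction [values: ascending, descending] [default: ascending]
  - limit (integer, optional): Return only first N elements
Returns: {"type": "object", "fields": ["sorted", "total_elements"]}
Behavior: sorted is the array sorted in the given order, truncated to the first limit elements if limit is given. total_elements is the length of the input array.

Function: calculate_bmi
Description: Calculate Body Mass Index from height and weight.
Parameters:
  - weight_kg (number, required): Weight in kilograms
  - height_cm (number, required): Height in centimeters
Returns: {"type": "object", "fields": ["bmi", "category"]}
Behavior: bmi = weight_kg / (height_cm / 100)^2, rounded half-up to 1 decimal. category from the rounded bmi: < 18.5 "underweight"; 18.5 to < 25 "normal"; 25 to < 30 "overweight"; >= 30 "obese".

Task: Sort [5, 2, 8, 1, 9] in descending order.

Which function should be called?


The task needs a function whose description is: Sort a numeric array with optional limit.
sort_array


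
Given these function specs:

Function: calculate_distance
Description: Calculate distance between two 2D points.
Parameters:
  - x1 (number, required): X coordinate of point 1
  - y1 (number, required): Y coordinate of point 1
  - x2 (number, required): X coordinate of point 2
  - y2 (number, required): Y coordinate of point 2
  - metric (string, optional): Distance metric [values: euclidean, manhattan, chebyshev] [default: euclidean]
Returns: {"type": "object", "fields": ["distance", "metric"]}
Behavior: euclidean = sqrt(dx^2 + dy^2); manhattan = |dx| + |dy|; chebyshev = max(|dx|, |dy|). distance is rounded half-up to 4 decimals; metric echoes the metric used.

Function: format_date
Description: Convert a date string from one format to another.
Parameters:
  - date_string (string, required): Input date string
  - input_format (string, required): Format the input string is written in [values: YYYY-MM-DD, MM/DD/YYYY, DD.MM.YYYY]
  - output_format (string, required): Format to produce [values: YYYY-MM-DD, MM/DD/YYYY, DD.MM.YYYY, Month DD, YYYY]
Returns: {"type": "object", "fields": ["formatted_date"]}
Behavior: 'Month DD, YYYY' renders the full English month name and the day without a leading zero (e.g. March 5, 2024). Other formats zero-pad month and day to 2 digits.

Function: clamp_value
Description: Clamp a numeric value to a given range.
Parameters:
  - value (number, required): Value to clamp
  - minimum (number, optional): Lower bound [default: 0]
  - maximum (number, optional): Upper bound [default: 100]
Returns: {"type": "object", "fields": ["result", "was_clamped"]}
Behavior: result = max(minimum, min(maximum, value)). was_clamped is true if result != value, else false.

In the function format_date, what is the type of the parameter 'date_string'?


The format_date spec declares:
  - date_string (string, required): Input date string
Type:
string
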